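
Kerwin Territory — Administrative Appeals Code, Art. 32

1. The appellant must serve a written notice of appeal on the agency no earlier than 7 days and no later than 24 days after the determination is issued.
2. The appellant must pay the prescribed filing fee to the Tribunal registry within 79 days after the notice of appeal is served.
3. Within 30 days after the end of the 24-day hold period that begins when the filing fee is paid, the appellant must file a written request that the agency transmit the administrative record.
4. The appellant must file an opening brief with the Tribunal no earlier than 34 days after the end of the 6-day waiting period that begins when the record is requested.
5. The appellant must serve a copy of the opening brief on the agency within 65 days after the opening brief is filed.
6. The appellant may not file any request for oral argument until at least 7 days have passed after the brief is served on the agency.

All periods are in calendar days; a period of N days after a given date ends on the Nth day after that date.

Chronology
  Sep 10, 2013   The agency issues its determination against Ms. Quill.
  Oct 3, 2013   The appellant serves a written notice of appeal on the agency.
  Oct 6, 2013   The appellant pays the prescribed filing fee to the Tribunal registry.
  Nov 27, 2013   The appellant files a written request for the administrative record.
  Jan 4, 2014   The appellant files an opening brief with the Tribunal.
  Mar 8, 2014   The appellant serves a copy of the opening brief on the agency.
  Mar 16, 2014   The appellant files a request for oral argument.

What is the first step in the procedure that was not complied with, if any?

Step 1: the window is 7–24 days after Sep 10, 2013 (when the determination is issued), so Sep 17, 2013 through Oct 4, 2013; done Oct 3, 2013, which is between those dates.
Step 2: 79 days after Oct 3, 2013 (when the notice of appeal is served) is Dec 21, 2013; completed Oct 6, 2013, before the deadline.
Step 3: 30 days after Oct 30, 2013 (end of the 24-day hold period, which began when the filing fee is paid on Oct 6, 2013) is Nov 29, 2013; Nov 27, 2013 is within that limit.
Step 4: the earliest permitted date is 34 days after Dec 3, 2013 (end of the 6-day waiting period, which began when the record is requested on Nov 27, 2013), i.e. Jan 6, 2014; acted on Jan 4, 2014, 2 days prematurely.

Step 4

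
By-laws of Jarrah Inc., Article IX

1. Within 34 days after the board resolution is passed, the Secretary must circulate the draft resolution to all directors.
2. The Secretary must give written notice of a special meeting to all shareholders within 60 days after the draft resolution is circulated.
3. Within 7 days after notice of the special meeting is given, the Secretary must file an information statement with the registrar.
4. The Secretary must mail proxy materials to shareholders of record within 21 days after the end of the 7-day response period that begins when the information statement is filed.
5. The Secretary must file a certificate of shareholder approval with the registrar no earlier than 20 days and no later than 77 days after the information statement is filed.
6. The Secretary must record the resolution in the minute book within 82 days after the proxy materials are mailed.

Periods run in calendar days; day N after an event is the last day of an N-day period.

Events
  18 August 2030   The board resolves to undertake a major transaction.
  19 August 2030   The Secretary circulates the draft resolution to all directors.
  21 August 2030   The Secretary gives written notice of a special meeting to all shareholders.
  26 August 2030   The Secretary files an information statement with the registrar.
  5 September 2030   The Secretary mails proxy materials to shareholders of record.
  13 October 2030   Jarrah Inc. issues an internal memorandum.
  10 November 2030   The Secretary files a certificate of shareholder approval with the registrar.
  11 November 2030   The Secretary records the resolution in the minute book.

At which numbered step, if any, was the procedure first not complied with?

Step 1: 34 days after 18 August 2030 (when the board resolution is passed) is 21 September 2030; completed 19 August 2030, before the deadline.
Step 2: 60 days after 19 August 2030 (when the draft resolution is circulated) is 18 October 2030; completed 21 August 2030, before the deadline.
Step 3: 7 days after 21 August 2030 (when notice of the special meeting is given) is 28 August 2030; done 26 August 2030 — timely.
Step 4: 21 days after 2 September 2030 (end of the 7-day response period, which began when the information statement is filed on 26 August 2030) is 23 September 2030; 5 September 2030 is within that limit.
Step 5: the window is 20–77 days after 26 August 2030 (when the information statement is filed), so 15 September 2030 through 11 November 2030; done 10 November 2030, which is between those dates.
Step 6: 82 days after 5 September 2030 (when the proxy materials are mailed) is 26 November 2030; completed 11 November 2030, before the deadline.

None — every step was satisfied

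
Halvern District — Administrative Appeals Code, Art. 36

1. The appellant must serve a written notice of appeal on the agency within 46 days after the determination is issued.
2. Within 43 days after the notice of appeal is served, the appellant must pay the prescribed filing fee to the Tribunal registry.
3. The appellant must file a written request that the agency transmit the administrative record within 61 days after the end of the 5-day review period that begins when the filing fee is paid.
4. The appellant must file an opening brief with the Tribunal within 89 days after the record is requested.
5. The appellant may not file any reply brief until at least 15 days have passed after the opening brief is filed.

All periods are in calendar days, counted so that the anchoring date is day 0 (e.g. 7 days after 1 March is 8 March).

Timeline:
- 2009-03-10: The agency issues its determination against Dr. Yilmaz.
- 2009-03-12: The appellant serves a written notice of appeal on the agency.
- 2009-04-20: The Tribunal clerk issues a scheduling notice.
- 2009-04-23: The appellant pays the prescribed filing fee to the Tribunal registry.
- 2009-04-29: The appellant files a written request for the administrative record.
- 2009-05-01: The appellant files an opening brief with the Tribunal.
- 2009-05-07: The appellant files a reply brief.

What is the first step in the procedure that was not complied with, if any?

Step 5

(1) due by 2009-03-10 + 46 days = 2009-04-25; done 2009-03-12 — timely.
(2) due by 2009-03-12 + 43 days = 2009-04-24; 2009-04-23 is within that limit.
(3) due by 2009-04-28 + 61 days = 2009-06-28; completed 2009-04-29, before the deadline.
(4) due by 2009-04-29 + 89 days = 2009-07-27; done 2009-05-01 — timely.
(5) permitted from 2009-05-01 + 15 days = 2009-05-16 onward; done 2009-05-07 — 9 days too early.
The procedure was therefore not followed at step 5.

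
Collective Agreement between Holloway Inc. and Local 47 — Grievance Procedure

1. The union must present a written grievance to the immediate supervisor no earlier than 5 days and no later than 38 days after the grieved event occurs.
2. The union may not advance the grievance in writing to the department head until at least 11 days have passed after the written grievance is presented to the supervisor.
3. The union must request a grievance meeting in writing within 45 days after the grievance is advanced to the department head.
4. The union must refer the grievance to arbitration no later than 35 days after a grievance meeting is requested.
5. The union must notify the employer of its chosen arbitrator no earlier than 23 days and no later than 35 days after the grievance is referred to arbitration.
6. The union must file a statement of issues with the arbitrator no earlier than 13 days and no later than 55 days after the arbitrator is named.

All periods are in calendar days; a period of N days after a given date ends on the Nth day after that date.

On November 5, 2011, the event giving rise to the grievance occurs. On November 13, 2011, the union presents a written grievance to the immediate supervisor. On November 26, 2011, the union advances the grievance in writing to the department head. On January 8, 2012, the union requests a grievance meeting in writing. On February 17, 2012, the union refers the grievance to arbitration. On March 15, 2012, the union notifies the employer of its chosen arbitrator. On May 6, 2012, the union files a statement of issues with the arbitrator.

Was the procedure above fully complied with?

No

Step 1: the window is 5–38 days after November 5, 2011 (when the grieved event occurs), so November 10, 2011 through December 13, 2011; done November 13, 2011, which is between those dates.
Step 2: the earliest permitted date is 11 days after November 13, 2011 (when the written grievance is presented to the supervisor), i.e. November 24, 2011; done November 26, 2011, after the minimum wait.
Step 3: 45 days after November 26, 2011 (when the grievance is advanced to the department head) is January 10, 2012; completed January 8, 2012, before the deadline.
Step 4: 35 days after January 8, 2012 (when a grievance meeting is requested) is February 12, 2012; February 17, 2012 misses that deadline by 5 days.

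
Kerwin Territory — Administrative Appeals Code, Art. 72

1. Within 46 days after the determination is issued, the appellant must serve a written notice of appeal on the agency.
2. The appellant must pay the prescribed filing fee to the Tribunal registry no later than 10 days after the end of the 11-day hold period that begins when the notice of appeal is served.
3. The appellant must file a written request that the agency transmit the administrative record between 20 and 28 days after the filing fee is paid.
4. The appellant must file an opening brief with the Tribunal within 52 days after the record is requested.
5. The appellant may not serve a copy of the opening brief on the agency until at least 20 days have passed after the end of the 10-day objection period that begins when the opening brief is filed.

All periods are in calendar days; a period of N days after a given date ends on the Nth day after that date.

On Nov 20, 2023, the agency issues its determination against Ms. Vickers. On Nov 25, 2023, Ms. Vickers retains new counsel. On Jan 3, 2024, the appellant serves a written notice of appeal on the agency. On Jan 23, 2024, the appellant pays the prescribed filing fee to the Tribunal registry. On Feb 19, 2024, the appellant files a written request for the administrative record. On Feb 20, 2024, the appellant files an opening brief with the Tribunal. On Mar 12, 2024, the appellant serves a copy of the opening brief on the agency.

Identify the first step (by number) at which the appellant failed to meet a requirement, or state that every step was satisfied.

Step 5

Step 1: 46 days after Nov 20, 2023 (when the determination is issued) is Jan 5, 2024; completed Jan 3, 2024, before the deadline.
Step 2: 10 days after Jan 14, 2024 (end of the 11-day hold period, which began when the notice of appeal is served on Jan 3, 2024) is Jan 24, 2024; Jan 23, 2024 is within that limit.
Step 3: the window is 20–28 days after Jan 23, 2024 (when the filing fee is paid), so Feb 12, 2024 through Feb 20, 2024; Feb 19, 2024 falls inside that range.
Step 4: 52 days after Feb 19, 2024 (when the record is requested) is Apr 11, 2024; done Feb 20, 2024 — timely.
Step 5: the earliest permitted date is 20 days after Mar 1, 2024 (end of the 10-day objection period, which began when the opening brief is filed on Feb 20, 2024), i.e. Mar 21, 2024; done Mar 12, 2024 — 9 days too early.
No need to go further; step 5 was not satisfied.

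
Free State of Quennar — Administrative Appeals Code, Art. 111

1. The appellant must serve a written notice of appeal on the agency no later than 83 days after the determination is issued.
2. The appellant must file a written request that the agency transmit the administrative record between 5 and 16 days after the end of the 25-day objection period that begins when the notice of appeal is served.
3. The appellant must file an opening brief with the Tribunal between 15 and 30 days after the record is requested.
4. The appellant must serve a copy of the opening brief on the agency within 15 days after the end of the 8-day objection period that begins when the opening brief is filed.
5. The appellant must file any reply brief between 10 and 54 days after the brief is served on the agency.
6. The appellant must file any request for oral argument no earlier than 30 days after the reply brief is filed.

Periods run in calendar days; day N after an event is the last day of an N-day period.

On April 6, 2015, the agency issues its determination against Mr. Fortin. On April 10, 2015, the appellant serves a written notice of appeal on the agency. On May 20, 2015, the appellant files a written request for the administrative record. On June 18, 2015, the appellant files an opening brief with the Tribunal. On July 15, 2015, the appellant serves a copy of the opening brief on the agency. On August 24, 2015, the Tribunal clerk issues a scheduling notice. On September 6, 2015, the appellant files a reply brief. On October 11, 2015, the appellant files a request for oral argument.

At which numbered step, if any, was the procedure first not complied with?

Step 4

Step 1 — counting 83 days from April 6, 2015 (when the determination is issued) gives a deadline of June 28, 2015; done April 10, 2015 — timely.
Step 2 — 5 and 16 days from May 5, 2015 (end of the 25-day objection period, which began when the notice of appeal is served on April 10, 2015) are May 10, 2015 and May 21, 2015 respectively; done May 20, 2015 — within the window.
Step 3 — 15 and 30 days from May 20, 2015 (when the record is requested) are June 4, 2015 and June 19, 2015 respectively; done June 18, 2015, which is between those dates.
Step 4 — counting 15 days from June 26, 2015 (end of the 8-day objection period, which began when the opening brief is filed on June 18, 2015) gives a deadline of July 11, 2015; not done until July 15, 2015, 4 days after the deadline.
That is the first point of non-compliance.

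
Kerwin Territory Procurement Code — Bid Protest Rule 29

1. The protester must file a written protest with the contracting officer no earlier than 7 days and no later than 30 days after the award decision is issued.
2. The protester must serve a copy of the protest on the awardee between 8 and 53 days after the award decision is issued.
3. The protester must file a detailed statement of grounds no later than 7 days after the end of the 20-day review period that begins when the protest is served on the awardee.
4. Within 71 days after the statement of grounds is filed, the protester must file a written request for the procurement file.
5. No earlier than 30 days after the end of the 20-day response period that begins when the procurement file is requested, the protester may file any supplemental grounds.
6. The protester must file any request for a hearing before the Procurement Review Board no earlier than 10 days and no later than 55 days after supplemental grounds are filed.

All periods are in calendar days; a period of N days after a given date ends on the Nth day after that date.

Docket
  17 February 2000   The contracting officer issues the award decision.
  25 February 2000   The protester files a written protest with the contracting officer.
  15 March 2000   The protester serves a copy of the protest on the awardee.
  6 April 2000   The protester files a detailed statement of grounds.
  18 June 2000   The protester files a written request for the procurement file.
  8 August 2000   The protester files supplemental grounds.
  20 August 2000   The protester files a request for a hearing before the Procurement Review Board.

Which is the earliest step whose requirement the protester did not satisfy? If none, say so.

Step 4

(1) the permitted window runs from 17 February 2000 + 7 = 24 February 2000 to 17 February 2000 + 30 = 18 March 2000; done 25 February 2000 — within the window.
(2) the permitted window runs from 17 February 2000 + 8 = 25 February 2000 to 17 February 2000 + 53 = 10 April 2000; done 15 March 2000 — within the window.
(3) due by 4 April 2000 + 7 days = 11 April 2000; done 6 April 2000 — timely.
(4) due by 6 April 2000 + 71 days = 16 June 2000; not done until 18 June 2000, 2 days after the deadline.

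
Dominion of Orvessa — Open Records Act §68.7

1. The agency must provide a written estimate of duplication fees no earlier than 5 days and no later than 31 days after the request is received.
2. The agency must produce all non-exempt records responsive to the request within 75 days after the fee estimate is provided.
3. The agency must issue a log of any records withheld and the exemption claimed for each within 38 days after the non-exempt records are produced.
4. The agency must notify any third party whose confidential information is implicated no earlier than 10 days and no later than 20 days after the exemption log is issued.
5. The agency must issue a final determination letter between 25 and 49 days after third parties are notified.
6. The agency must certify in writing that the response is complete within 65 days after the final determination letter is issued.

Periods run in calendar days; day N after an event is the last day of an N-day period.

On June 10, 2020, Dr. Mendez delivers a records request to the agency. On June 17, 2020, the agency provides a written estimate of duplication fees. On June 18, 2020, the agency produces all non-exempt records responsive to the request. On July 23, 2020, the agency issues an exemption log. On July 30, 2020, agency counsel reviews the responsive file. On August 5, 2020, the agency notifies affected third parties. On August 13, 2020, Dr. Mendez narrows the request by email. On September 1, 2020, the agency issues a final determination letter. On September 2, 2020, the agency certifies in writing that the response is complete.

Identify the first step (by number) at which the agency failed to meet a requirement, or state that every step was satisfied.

None — every step was satisfied

Step 1: the window is 5–31 days after June 10, 2020 (when the request is received), so June 15, 2020 through July 11, 2020; done June 17, 2020, which is between those dates.
Step 2: 75 days after June 17, 2020 (when the fee estimate is provided) is August 31, 2020; completed June 18, 2020, before the deadline.
Step 3: 38 days after June 18, 2020 (when the non-exempt records are produced) is July 26, 2020; July 23, 2020 is within that limit.
Step 4: the window is 10–20 days after July 23, 2020 (when the exemption log is issued), so August 2, 2020 through August 12, 2020; done August 5, 2020 — within the window.
Step 5: the window is 25–49 days after August 5, 2020 (when third parties are notified), so August 30, 2020 through September 23, 2020; September 1, 2020 falls inside that range.
Step 6: 65 days after September 1, 2020 (when the final determination letter is issued) is November 5, 2020; done September 2, 2020 — timely.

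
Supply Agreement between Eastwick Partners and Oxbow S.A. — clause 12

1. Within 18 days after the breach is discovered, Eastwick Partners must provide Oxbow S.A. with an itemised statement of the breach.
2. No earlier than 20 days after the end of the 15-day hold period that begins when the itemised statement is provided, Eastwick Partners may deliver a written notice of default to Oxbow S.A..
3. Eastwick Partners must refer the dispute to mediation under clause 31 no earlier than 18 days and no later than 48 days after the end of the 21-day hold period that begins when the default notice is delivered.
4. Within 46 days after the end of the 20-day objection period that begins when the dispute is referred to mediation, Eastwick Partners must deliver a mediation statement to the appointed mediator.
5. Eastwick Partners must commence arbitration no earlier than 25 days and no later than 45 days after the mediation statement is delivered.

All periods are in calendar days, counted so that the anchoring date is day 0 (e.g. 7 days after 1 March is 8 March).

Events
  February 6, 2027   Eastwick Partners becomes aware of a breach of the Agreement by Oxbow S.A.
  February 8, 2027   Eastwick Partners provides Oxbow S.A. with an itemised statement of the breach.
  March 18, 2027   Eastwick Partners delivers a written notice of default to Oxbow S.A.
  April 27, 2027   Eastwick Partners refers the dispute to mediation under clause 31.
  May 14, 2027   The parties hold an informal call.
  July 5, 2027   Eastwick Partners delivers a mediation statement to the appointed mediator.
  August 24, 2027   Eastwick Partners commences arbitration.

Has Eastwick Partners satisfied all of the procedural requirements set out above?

Step 1: 18 days after February 6, 2027 (when the breach is discovered) is February 24, 2027; done February 8, 2027 — timely.
Step 2: the earliest permitted date is 20 days after February 23, 2027 (end of the 15-day hold period, which began when the itemised statement is provided on February 8, 2027), i.e. March 15, 2027; done March 18, 2027 — permitted.
Step 3: the window is 18–48 days after April 8, 2027 (end of the 21-day hold period, which began when the default notice is delivered on March 18, 2027), so April 26, 2027 through May 26, 2027; done April 27, 2027 — within the window.
Step 4: 46 days after May 17, 2027 (end of the 20-day objection period, which began when the dispute is referred to mediation on April 27, 2027) is July 2, 2027; not done until July 5, 2027, 3 days after the deadline.

No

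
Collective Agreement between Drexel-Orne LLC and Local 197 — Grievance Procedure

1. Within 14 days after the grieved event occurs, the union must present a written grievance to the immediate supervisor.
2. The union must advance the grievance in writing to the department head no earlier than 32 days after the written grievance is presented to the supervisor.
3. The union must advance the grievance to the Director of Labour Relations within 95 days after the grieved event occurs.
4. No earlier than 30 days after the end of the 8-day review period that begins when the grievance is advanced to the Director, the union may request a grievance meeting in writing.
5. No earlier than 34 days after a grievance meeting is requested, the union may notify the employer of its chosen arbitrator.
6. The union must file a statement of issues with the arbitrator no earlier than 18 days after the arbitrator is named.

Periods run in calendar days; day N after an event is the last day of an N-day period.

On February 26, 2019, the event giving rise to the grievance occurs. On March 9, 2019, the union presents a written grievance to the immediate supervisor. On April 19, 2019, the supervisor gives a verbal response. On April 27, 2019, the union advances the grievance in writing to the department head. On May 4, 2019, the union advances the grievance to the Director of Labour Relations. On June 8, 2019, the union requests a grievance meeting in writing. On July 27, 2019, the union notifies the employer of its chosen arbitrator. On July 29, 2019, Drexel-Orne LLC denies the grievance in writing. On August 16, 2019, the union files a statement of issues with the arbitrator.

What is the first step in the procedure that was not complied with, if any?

(1) due by February 26, 2019 + 14 days = March 12, 2019; completed March 9, 2019, before the deadline.
(2) permitted from March 9, 2019 + 32 days = April 10, 2019 onward; done April 27, 2019, after the minimum wait.
(3) due by February 26, 2019 + 95 days = June 1, 2019; done May 4, 2019 — timely.
(4) permitted from May 12, 2019 + 30 days = June 11, 2019 onward; acted on June 8, 2019, 3 days prematurely.

Step 4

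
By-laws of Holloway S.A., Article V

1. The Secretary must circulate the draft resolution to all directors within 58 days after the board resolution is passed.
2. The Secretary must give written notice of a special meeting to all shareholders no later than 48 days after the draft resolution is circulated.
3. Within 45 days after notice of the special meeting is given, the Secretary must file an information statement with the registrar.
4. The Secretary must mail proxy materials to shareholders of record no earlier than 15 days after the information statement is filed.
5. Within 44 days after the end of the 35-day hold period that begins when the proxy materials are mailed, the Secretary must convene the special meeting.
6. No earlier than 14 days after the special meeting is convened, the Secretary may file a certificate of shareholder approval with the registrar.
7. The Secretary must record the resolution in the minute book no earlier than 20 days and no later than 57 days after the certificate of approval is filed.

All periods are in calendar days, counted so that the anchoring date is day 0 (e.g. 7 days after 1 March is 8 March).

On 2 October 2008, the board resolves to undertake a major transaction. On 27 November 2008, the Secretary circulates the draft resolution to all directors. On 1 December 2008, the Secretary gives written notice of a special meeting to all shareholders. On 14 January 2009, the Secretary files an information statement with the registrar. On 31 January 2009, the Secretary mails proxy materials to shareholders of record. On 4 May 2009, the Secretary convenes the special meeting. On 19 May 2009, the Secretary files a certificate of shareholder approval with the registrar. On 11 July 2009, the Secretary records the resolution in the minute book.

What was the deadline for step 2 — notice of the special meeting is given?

Step 2 runs from 27 November 2008, when the draft resolution is circulated. 48 days after 27 November 2008 is 14 January 2009.

14 January 2009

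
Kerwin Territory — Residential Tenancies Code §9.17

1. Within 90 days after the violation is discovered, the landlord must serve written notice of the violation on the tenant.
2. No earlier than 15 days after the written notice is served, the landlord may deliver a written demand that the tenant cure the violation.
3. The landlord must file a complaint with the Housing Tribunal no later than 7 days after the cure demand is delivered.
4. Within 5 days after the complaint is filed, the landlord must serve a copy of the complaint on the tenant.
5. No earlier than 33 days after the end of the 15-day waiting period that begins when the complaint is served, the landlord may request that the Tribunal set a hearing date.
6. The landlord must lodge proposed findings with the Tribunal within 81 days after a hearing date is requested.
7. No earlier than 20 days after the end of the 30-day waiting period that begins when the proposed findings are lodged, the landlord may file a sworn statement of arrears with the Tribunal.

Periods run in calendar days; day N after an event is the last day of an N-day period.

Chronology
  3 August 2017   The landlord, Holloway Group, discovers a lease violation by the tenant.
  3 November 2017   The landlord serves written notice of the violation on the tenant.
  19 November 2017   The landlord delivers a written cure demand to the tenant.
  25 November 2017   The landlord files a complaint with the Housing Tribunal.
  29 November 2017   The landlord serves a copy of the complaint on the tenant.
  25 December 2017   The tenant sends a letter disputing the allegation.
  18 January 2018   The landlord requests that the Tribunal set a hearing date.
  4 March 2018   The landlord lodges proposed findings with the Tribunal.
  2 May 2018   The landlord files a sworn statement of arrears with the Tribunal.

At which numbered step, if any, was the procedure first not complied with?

Step 1

Step 1: 90 days after 3 August 2017 (when the violation is discovered) is 1 November 2017; done 3 November 2017 — 2 days late.
No need to go further; step 1 was not satisfied.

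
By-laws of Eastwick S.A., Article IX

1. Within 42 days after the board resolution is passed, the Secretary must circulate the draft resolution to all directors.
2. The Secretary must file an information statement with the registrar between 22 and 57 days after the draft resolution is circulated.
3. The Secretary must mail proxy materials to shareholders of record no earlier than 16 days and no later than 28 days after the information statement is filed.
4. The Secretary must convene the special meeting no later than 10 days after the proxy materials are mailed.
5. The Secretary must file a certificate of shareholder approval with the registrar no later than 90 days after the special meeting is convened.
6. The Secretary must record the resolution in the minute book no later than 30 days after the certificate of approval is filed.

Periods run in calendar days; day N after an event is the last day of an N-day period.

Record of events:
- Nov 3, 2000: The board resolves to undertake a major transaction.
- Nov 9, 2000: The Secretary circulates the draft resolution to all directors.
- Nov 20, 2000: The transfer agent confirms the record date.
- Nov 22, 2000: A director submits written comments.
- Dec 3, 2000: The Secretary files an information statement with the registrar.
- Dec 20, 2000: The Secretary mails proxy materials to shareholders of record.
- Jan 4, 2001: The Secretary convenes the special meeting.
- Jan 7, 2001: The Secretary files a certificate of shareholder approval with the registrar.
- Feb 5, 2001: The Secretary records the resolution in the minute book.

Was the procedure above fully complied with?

No

Step 1: 42 days after Nov 3, 2000 (when the board resolution is passed) is Dec 15, 2000; completed Nov 9, 2000, before the deadline.
Step 2: the window is 22–57 days after Nov 9, 2000 (when the draft resolution is circulated), so Dec 1, 2000 through Jan 5, 2001; Dec 3, 2000 falls inside that range.
Step 3: the window is 16–28 days after Dec 3, 2000 (when the information statement is filed), so Dec 19, 2000 through Dec 31, 2000; done Dec 20, 2000 — within the window.
Step 4: 10 days after Dec 20, 2000 (when the proxy materials are mailed) is Dec 30, 2000; Jan 4, 2001 misses that deadline by 5 days.
Later steps need not be reached.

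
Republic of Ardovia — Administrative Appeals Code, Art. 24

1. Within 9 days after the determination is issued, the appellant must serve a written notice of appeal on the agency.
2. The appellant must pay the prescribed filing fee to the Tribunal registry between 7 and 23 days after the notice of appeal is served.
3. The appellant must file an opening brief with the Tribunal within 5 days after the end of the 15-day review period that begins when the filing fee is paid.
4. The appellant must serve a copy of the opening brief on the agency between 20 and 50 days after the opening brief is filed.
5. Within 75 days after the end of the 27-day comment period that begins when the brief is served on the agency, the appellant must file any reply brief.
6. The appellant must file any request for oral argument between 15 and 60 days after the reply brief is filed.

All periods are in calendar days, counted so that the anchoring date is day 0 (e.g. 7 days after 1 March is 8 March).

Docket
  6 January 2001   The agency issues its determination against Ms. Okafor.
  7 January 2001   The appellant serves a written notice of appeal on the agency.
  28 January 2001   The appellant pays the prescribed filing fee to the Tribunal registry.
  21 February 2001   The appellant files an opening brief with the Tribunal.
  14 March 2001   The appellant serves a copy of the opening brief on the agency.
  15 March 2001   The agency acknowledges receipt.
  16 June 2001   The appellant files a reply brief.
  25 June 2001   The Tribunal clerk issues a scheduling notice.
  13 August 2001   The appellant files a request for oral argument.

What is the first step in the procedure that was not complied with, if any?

Step 3

Step 1 — counting 9 days from 6 January 2001 (when the determination is issued) gives a deadline of 15 January 2001; 7 January 2001 is within that limit.
Step 2 — 7 and 23 days from 7 January 2001 (when the notice of appeal is served) are 14 January 2001 and 30 January 2001 respectively; done 28 January 2001, which is between those dates.
Step 3 — counting 5 days from 12 February 2001 (end of the 15-day review period, which began when the filing fee is paid on 28 January 2001) gives a deadline of 17 February 2001; done 21 February 2001 — 4 days late.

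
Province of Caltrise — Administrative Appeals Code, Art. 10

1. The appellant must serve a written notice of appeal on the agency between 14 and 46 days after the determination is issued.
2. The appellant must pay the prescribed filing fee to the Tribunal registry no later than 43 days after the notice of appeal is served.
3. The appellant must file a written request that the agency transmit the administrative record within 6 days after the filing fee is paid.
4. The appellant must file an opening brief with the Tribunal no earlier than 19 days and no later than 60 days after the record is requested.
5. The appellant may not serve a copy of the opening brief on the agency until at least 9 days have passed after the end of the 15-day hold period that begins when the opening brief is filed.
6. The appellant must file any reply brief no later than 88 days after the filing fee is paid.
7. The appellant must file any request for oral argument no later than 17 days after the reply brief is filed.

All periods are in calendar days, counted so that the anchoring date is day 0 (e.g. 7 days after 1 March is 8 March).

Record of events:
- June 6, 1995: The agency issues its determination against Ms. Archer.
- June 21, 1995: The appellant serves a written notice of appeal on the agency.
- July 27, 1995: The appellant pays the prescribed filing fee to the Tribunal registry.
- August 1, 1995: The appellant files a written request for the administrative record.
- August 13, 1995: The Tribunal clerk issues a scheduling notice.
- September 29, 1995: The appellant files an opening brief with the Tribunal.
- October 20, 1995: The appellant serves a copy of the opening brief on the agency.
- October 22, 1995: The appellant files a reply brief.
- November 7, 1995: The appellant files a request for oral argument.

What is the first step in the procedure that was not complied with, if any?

Step 1: the window is 14–46 days after June 6, 1995 (when the determination is issued), so June 20, 1995 through July 22, 1995; done June 21, 1995 — within the window.
Step 2: 43 days after June 21, 1995 (when the notice of appeal is served) is August 3, 1995; completed July 27, 1995, before the deadline.
Step 3: 6 days after July 27, 1995 (when the filing fee is paid) is August 2, 1995; completed August 1, 1995, before the deadline.
Step 4: the window is 19–60 days after August 1, 1995 (when the record is requested), so August 20, 1995 through September 30, 1995; September 29, 1995 falls inside that range.
Step 5: the earliest permitted date is 9 days after October 14, 1995 (end of the 15-day hold period, which began when the opening brief is filed on September 29, 1995), i.e. October 23, 1995; acted on October 20, 1995, 3 days prematurely.

Step 5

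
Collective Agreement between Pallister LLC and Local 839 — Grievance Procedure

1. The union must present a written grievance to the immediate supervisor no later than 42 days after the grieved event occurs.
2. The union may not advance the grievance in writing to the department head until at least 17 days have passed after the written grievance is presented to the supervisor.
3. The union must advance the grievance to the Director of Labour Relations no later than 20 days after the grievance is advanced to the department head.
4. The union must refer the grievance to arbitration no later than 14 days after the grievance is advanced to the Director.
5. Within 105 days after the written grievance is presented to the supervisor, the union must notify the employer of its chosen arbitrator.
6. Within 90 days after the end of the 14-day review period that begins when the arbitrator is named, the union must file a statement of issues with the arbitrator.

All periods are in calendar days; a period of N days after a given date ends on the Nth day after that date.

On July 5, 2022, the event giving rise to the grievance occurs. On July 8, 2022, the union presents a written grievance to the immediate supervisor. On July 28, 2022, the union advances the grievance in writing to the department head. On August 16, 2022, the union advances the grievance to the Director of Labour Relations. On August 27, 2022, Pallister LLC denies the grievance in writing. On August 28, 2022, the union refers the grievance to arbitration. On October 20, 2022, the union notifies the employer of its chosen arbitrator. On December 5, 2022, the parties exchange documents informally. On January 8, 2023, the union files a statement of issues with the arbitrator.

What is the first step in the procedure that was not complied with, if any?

Step 1 — counting 42 days from July 5, 2022 (when the grieved event occurs) gives a deadline of August 16, 2022; done July 8, 2022 — timely.
Step 2 — must wait 17 days from July 8, 2022 (when the written grievance is presented to the supervisor), so not before July 25, 2022; July 28, 2022 is on or after that date.
Step 3 — counting 20 days from July 28, 2022 (when the grievance is advanced to the department head) gives a deadline of August 17, 2022; August 16, 2022 is within that limit.
Step 4 — counting 14 days from August 16, 2022 (when the grievance is advanced to the Director) gives a deadline of August 30, 2022; August 28, 2022 is within that limit.
Step 5 — counting 105 days from July 8, 2022 (when the written grievance is presented to the supervisor) gives a deadline of October 21, 2022; completed October 20, 2022, before the deadline.
Step 6 — counting 90 days from November 3, 2022 (end of the 14-day review period, which began when the arbitrator is named on October 20, 2022) gives a deadline of February 1, 2023; January 8, 2023 is within that limit.

None — every step was satisfied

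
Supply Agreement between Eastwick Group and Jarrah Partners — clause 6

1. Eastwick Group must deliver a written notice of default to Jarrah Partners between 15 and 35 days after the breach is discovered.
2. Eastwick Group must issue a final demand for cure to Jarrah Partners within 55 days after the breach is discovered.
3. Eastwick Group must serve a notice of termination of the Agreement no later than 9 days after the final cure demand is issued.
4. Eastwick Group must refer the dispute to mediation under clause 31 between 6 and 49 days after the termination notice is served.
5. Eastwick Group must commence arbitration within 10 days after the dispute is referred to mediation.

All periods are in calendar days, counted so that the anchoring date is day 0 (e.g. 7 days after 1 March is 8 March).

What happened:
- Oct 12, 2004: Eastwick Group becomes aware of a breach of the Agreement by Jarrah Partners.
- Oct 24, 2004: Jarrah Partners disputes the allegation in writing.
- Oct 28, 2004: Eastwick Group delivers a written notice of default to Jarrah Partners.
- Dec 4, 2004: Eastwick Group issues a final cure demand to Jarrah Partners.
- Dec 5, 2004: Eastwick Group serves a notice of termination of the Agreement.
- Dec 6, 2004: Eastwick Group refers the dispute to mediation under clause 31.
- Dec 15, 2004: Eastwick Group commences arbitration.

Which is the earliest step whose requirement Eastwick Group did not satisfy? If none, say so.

Step 1 — 15 and 35 days from Oct 12, 2004 (when the breach is discovered) are Oct 27, 2004 and Nov 16, 2004 respectively; done Oct 28, 2004 — within the window.
Step 2 — counting 55 days from Oct 12, 2004 (when the breach is discovered) gives a deadline of Dec 6, 2004; completed Dec 4, 2004, before the deadline.
Step 3 — counting 9 days from Dec 4, 2004 (when the final cure demand is issued) gives a deadline of Dec 13, 2004; completed Dec 5, 2004, before the deadline.
Step 4 — 6 and 49 days from Dec 5, 2004 (when the termination notice is served) are Dec 11, 2004 and Jan 23, 2005 respectively; done Dec 6, 2004 — 5 days before the window opened.
Later steps need not be reached.

Step 4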